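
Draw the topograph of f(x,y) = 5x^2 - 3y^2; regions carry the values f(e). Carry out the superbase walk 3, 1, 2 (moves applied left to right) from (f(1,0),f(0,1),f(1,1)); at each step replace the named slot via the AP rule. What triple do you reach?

start (5,-3,2) = (f(1,0),f(0,1),f(1,1))
replace slot 3: 2·(5+(-3)) − 2 = 2 → (5,-3,2)
replace slot 1: 2·((-3)+2) − 5 = -7 → (-7,-3,2)
replace slot 2: 2·((-7)+2) − (-3) = -7 → (-7,-7,2)

-7,-7,2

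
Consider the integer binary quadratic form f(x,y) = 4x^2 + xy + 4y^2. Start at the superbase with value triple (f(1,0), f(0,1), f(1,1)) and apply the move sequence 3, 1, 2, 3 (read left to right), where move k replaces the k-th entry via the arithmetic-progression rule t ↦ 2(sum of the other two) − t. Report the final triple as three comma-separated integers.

start (4,4,9) = (f(1,0),f(0,1),f(1,1))
replace slot 3: 2·(4+4) − 9 = 7 → (4,4,7)
replace slot 1: 2·(4+7) − 4 = 18 → (18,4,7)
replace slot 2: 2·(18+7) − 4 = 46 → (18,46,7)
replace slot 3: 2·(18+46) − 7 = 121 → (18,46,121)

18,46,121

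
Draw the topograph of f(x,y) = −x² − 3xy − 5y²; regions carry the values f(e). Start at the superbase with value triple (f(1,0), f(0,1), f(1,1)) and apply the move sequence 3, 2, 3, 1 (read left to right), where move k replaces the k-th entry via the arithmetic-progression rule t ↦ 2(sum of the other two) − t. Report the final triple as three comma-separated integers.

start (-1,-5,-9) = (f(1,0),f(0,1),f(1,1))
replace slot 3: 2·((-1)+(-5)) − (-9) = -3 → (-1,-5,-3)
replace slot 2: 2·((-1)+(-3)) − (-5) = -3 → (-1,-3,-3)
replace slot 3: 2·((-1)+(-3)) − (-3) = -5 → (-1,-3,-5)
replace slot 1: 2·((-3)+(-5)) − (-1) = -15 → (-15,-3,-5)

-15,-3,-5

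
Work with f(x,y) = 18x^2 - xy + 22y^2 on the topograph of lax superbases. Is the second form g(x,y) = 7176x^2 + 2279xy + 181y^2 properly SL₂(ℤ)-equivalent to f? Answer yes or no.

D₁ = -1583, D₂ = -1583
f: reduced (well bottom): (18,-1,22) with a≤c, −a<b≤a
g: flip: (7176,2279,181)→(181,-2279,7176)
g: translate: b→-107 (≡-2279 mod 362), so (181,-2279,7176)→(181,-107,18)
g: flip: (181,-107,18)→(18,107,181)
g: translate: b→-1 (≡107 mod 36), so (18,107,181)→(18,-1,22)
g: reduced (well bottom): (18,-1,22) with a≤c, −a<b≤a
reduced forms (18, -1, 22) vs (18, -1, 22) ⇒ equivalent

yes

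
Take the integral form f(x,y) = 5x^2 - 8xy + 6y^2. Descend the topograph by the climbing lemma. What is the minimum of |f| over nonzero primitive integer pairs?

translate: b→2 (≡-8 mod 10), so (5,-8,6)→(5,2,3)
flip: (5,2,3)→(3,-2,5)
reduced (well bottom): (3,-2,5) with a≤c, −a<b≤a
well minimum = a = 3

3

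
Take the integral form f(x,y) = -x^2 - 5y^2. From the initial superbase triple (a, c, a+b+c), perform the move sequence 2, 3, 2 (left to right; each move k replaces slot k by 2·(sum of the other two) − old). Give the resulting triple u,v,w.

start (-1,-5,-6) = (f(1,0),f(0,1),f(1,1))
replace slot 2: 2·((-1)+(-6)) − (-5) = -9 → (-1,-9,-6)
replace slot 3: 2·((-1)+(-9)) − (-6) = -14 → (-1,-9,-14)
replace slot 2: 2·((-1)+(-14)) − (-9) = -21 → (-1,-21,-14)

-1,-21,-14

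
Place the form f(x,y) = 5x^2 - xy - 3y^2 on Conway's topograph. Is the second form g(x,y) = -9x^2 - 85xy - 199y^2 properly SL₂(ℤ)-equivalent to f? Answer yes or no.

D₁ = 61, D₂ = 61
river cycle of f (length 6): (-3, 7, 1), (1, 7, -3), (-3, 5, 3), (3, 7, -1), (-1, 7, 3), (3, 5, -3)
river cycle of g (length 6): (1, 7, -3), (-3, 5, 3), (3, 7, -1), (-1, 7, 3), (3, 5, -3), (-3, 7, 1)
cycles coincide ⇒ equivalent

yes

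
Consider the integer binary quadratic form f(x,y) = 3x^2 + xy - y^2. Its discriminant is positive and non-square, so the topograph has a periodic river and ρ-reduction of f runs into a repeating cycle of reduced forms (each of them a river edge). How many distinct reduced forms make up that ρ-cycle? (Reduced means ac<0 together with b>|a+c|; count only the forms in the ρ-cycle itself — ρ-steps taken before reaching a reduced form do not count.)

D = 13, ⌊√D⌋ = 3
descent: ρ → (-1,3,1)  [lands on river]
river: ρ → (1,3,-1)
ρ-cycle length = 2 (tail of 1 descent step not counted)

2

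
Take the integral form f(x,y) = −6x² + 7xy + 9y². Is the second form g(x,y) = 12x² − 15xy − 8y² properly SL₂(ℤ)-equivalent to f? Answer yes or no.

D₁ = 265, D₂ = 609
discriminants differ ⇒ not SL₂(ℤ)-equivalent

no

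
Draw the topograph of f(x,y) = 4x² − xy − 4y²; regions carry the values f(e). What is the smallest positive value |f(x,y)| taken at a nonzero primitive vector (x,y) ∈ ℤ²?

descent: ρ → (-4,1,4)  [lands on river]
river: ρ → (4,7,-1)
river: ρ → (-1,7,4)
river: ρ → (4,1,-4)
river: ρ → (-4,7,1)
river: ρ → (1,7,-4)
closes: descent 1, river 6
min |a| on river = 1

1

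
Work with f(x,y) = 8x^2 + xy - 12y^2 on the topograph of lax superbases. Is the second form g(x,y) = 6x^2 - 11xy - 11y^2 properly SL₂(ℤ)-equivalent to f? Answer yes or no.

D₁ = 385, D₂ = 385
river cycle of f (length 10): (8, 17, -3), (-3, 19, 2), (2, 17, -12), (-12, 7, 7), (7, 7, -12), (-12, 17, 2), (2, 19, -3), (-3, 17, 8), (8, 15, -5), (-5, 15, 8)
river cycle of g (length 12): (-11, 11, 6), (6, 13, -9), (-9, 5, 10), (10, 15, -4), (-4, 17, 6), (6, 19, -1), (-1, 19, 6), (6, 17, -4), (-4, 15, 10), (10, 5, -9), … (2 more)
cycles differ ⇒ inequivalent

no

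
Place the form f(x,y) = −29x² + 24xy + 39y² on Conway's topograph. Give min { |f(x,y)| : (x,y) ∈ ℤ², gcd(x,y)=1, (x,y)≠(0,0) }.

river: ρ → (39,54,-14)
river: ρ → (-14,58,31)
river: ρ → (31,66,-6)
river: ρ → (-6,66,31)
river: ρ → (31,58,-14)
river: ρ → (-14,54,39)
river: ρ → (39,24,-29)
river: ρ → (-29,34,34)
river: ρ → (34,34,-29)
river: ρ → (-29,24,39)
closes: descent 0, river 10
min |a| on river = 6

6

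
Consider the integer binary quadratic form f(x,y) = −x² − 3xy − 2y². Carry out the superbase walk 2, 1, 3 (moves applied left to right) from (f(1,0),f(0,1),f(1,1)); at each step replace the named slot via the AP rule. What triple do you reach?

start (-1,-2,-6) = (f(1,0),f(0,1),f(1,1))
replace slot 2: 2·((-1)+(-6)) − (-2) = -12 → (-1,-12,-6)
replace slot 1: 2·((-12)+(-6)) − (-1) = -35 → (-35,-12,-6)
replace slot 3: 2·((-35)+(-12)) − (-6) = -88 → (-35,-12,-88)

-35,-12,-88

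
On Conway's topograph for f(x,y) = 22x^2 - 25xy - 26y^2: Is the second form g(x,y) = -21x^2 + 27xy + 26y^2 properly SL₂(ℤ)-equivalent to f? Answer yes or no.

D₁ = 2913, D₂ = 2913
river cycle of f (length 10): (-26, 25, 22), (22, 19, -29), (-29, 39, 12), (12, 33, -38), (-38, 43, 7), (7, 41, -44), (-44, 47, 4), (4, 49, -32), (-32, 15, 21), (21, 27, -26)
river cycle of g (length 10): (26, 25, -22), (-22, 19, 29), (29, 39, -12), (-12, 33, 38), (38, 43, -7), (-7, 41, 44), (44, 47, -4), (-4, 49, 32), (32, 15, -21), (-21, 27, 26)
cycles differ ⇒ inequivalent

no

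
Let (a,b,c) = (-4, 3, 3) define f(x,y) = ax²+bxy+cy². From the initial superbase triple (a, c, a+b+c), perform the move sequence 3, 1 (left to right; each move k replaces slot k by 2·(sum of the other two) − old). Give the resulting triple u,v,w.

start (-4,3,2) = (f(1,0),f(0,1),f(1,1))
replace slot 3: 2·((-4)+3) − 2 = -4 → (-4,3,-4)
replace slot 1: 2·(3+(-4)) − (-4) = 2 → (2,3,-4)

2,3,-4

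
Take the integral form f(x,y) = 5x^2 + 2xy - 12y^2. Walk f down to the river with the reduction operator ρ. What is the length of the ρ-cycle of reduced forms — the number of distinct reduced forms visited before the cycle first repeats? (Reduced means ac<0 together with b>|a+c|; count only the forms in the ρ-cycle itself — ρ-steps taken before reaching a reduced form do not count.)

D = 244, ⌊√D⌋ = 15
descent: ρ → (-12,-2,5)
descent: ρ → (5,12,-5)  [lands on river]
river: ρ → (-5,8,9)
river: ρ → (9,10,-4)
river: ρ → (-4,14,3)
river: ρ → (3,10,-12)
river: ρ → (-12,14,1)
river: ρ → (1,14,-12)
river: ρ → (-12,10,3)
river: ρ → (3,14,-4)
river: ρ → (-4,10,9)
river: ρ → (9,8,-5)
river: ρ → (-5,12,5)
river: ρ → (5,8,-9)
river: ρ → (-9,10,4)
river: ρ → (4,14,-3)
river: ρ → (-3,10,12)
river: ρ → (12,14,-1)
river: ρ → (-1,14,12)
river: ρ → (12,10,-3)
river: ρ → (-3,14,4)
river: ρ → (4,10,-9)
river: ρ → (-9,8,5)
ρ-cycle length = 22 (tail of 2 descent steps not counted)

22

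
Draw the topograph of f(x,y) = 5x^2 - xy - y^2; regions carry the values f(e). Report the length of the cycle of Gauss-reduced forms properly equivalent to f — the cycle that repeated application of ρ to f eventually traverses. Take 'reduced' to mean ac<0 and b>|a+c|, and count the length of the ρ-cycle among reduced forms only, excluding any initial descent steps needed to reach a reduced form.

D = 21, ⌊√D⌋ = 4
descent: ρ → (-1,3,3)  [lands on river]
river: ρ → (3,3,-1)
ρ-cycle length = 2 (tail of 1 descent step not counted)

2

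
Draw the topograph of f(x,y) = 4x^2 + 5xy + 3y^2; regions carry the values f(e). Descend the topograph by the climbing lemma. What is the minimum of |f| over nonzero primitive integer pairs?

translate: b→-3 (≡5 mod 8), so (4,5,3)→(4,-3,2)
flip: (4,-3,2)→(2,3,4)
translate: b→-1 (≡3 mod 4), so (2,3,4)→(2,-1,3)
reduced (well bottom): (2,-1,3) with a≤c, −a<b≤a
well minimum = a = 2

2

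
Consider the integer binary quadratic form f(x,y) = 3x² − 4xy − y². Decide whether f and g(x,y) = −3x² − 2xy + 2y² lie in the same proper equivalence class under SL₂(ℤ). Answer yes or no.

D₁ = 28, D₂ = 28
river cycle of f (length 4): (-1, 4, 3), (3, 2, -2), (-2, 2, 3), (3, 4, -1)
river cycle of g (length 4): (2, 2, -3), (-3, 4, 1), (1, 4, -3), (-3, 2, 2)
cycles differ ⇒ inequivalent

no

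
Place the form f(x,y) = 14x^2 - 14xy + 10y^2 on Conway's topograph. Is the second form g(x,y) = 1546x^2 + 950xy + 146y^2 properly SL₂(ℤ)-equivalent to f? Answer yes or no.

D₁ = -364, D₂ = -364
f: translate: b→14 (≡-14 mod 28), so (14,-14,10)→(14,14,10)
f: flip: (14,14,10)→(10,-14,14)
f: translate: b→6 (≡-14 mod 20), so (10,-14,14)→(10,6,10)
f: reduced (well bottom): (10,6,10) with a≤c, −a<b≤a
g: flip: (1546,950,146)→(146,-950,1546)
g: translate: b→-74 (≡-950 mod 292), so (146,-950,1546)→(146,-74,10)
g: flip: (146,-74,10)→(10,74,146)
g: translate: b→-6 (≡74 mod 20), so (10,74,146)→(10,-6,10)
g: flip: (10,-6,10)→(10,6,10)
g: reduced (well bottom): (10,6,10) with a≤c, −a<b≤a
reduced forms (10, 6, 10) vs (10, 6, 10) ⇒ equivalent

yes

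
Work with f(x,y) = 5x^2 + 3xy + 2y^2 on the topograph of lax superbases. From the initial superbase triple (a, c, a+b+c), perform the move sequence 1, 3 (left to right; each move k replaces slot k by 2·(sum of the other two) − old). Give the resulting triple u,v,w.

start (5,2,10) = (f(1,0),f(0,1),f(1,1))
replace slot 1: 2·(2+10) − 5 = 19 → (19,2,10)
replace slot 3: 2·(19+2) − 10 = 32 → (19,2,32)

19,2,32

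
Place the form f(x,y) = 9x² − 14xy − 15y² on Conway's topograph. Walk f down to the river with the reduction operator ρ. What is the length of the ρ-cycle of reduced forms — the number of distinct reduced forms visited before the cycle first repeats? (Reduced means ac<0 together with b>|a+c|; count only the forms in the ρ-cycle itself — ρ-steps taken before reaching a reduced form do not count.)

D = 736, ⌊√D⌋ = 27
descent: ρ → (-15,14,9)  [lands on river]
river: ρ → (9,22,-7)
river: ρ → (-7,20,12)
river: ρ → (12,4,-15)
river: ρ → (-15,26,1)
river: ρ → (1,26,-15)
river: ρ → (-15,4,12)
river: ρ → (12,20,-7)
river: ρ → (-7,22,9)
river: ρ → (9,14,-15)
river: ρ → (-15,16,8)
river: ρ → (8,16,-15)
ρ-cycle length = 12 (tail of 1 descent step not counted)

12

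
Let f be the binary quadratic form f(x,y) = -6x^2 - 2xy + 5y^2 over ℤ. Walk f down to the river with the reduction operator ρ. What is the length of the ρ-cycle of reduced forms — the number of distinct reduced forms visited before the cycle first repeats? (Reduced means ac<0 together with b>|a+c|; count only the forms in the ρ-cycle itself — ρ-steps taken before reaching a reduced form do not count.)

D = 124, ⌊√D⌋ = 11
descent: ρ → (5,2,-6)  [lands on river]
river: ρ → (-6,10,1)
river: ρ → (1,10,-6)
river: ρ → (-6,2,5)
river: ρ → (5,8,-3)
river: ρ → (-3,10,2)
river: ρ → (2,10,-3)
river: ρ → (-3,8,5)
ρ-cycle length = 8 (tail of 1 descent step not counted)

8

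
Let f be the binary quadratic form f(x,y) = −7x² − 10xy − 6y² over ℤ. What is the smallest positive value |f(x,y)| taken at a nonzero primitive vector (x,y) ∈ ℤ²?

translate: b→-4 (≡10 mod 14), so (7,10,6)→(7,-4,3)
flip: (7,-4,3)→(3,4,7)
translate: b→-2 (≡4 mod 6), so (3,4,7)→(3,-2,6)
reduced (well bottom): (3,-2,6) with a≤c, −a<b≤a
well minimum |f| = |-3| = 3 (negative-definite)

3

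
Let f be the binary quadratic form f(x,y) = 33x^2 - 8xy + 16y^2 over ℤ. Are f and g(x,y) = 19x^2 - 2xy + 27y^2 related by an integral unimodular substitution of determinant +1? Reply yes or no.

D₁ = -2048, D₂ = -2048
f: flip: (33,-8,16)→(16,8,33)
f: reduced (well bottom): (16,8,33) with a≤c, −a<b≤a
g: reduced (well bottom): (19,-2,27) with a≤c, −a<b≤a
reduced forms (16, 8, 33) vs (19, -2, 27) ⇒ inequivalent

no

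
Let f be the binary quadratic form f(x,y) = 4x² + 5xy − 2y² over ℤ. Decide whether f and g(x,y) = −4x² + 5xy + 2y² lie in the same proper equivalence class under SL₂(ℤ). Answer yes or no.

D₁ = 57, D₂ = 57
river cycle of f (length 6): (-2, 7, 1), (1, 7, -2), (-2, 5, 4), (4, 3, -3), (-3, 3, 4), (4, 5, -2)
river cycle of g (length 6): (2, 7, -1), (-1, 7, 2), (2, 5, -4), (-4, 3, 3), (3, 3, -4), (-4, 5, 2)
cycles differ ⇒ inequivalent

no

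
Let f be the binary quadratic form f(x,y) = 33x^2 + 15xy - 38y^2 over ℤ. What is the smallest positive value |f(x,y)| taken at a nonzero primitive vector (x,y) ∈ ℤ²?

river: ρ → (-38,61,10)
river: ρ → (10,59,-44)
river: ρ → (-44,29,25)
river: ρ → (25,71,-2)
river: ρ → (-2,69,60)
river: ρ → (60,51,-11)
river: ρ → (-11,59,40)
river: ρ → (40,21,-30)
river: ρ → (-30,39,31)
river: ρ → (31,23,-38)
river: ρ → (-38,53,16)
river: ρ → (16,43,-53)
river: ρ → (-53,63,6)
river: ρ → (6,69,-20)
river: ρ → (-20,51,33)
river: ρ → (33,15,-38)
closes: descent 0, river 16
min |a| on river = 2

2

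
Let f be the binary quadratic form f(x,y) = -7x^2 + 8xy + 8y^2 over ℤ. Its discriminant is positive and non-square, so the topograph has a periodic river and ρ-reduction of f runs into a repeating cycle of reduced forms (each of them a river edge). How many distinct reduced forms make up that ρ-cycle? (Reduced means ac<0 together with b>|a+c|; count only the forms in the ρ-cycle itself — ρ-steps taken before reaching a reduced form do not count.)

D = 288, ⌊√D⌋ = 16
river: ρ → (8,8,-7)
river: ρ → (-7,6,9)
river: ρ → (9,12,-4)
river: ρ → (-4,12,9)
river: ρ → (9,6,-7)
river: ρ → (-7,8,8)
ρ-cycle length = 6 (tail of 0 descent steps not counted)

6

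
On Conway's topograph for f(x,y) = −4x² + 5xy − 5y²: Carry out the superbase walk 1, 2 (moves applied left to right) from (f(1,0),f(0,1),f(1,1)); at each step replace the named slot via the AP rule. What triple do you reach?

start (-4,-5,-4) = (f(1,0),f(0,1),f(1,1))
replace slot 1: 2·((-5)+(-4)) − (-4) = -14 → (-14,-5,-4)
replace slot 2: 2·((-14)+(-4)) − (-5) = -31 → (-14,-31,-4)

-14,-31,-4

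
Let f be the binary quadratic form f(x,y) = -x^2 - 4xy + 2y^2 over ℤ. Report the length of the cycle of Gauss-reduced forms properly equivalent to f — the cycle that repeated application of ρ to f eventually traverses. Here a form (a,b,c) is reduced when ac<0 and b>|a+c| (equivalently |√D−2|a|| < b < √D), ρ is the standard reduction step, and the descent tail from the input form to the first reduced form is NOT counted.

D = 24, ⌊√D⌋ = 4
descent: ρ → (2,4,-1)  [lands on river]
river: ρ → (-1,4,2)
ρ-cycle length = 2 (tail of 1 descent step not counted)

2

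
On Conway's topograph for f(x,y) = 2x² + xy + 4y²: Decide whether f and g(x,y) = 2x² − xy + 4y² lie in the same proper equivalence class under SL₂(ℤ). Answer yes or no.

D₁ = -31, D₂ = -31
f: reduced (well bottom): (2,1,4) with a≤c, −a<b≤a
g: reduced (well bottom): (2,-1,4) with a≤c, −a<b≤a
reduced forms (2, 1, 4) vs (2, -1, 4) ⇒ inequivalent

no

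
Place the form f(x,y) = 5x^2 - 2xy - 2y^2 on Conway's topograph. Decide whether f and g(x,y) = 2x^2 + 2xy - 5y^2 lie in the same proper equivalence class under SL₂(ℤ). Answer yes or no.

D₁ = 44, D₂ = 44
river cycle of f (length 2): (-2, 6, 1), (1, 6, -2)
river cycle of g (length 2): (2, 6, -1), (-1, 6, 2)
cycles differ ⇒ inequivalent

no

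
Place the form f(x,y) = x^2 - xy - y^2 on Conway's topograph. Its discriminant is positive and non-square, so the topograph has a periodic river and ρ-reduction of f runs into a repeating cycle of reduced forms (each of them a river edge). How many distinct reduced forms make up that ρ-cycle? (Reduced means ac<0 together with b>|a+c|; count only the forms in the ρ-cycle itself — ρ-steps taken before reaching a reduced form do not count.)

D = 5, ⌊√D⌋ = 2
descent: ρ → (-1,1,1)  [lands on river]
river: ρ → (1,1,-1)
ρ-cycle length = 2 (tail of 1 descent step not counted)

2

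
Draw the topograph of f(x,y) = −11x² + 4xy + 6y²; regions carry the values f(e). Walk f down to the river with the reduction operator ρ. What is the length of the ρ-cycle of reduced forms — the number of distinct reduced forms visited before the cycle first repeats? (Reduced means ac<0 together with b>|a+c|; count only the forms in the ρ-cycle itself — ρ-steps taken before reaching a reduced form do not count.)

D = 280, ⌊√D⌋ = 16
descent: ρ → (6,8,-9)  [lands on river]
river: ρ → (-9,10,5)
river: ρ → (5,10,-9)
river: ρ → (-9,8,6)
river: ρ → (6,16,-1)
river: ρ → (-1,16,6)
ρ-cycle length = 6 (tail of 1 descent step not counted)

6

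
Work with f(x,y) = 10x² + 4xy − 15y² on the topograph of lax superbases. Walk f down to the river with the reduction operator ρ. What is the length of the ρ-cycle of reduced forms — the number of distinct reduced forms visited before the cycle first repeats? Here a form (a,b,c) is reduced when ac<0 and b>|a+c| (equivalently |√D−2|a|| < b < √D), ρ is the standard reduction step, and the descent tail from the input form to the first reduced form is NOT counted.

D = 616, ⌊√D⌋ = 24
descent: ρ → (-15,-4,10)
descent: ρ → (10,24,-1)  [lands on river]
river: ρ → (-1,24,10)
river: ρ → (10,16,-9)
river: ρ → (-9,20,6)
river: ρ → (6,16,-15)
river: ρ → (-15,14,7)
river: ρ → (7,14,-15)
river: ρ → (-15,16,6)
river: ρ → (6,20,-9)
river: ρ → (-9,16,10)
ρ-cycle length = 10 (tail of 2 descent steps not counted)

10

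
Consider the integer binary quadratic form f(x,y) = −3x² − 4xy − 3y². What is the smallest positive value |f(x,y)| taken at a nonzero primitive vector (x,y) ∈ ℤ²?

translate: b→-2 (≡4 mod 6), so (3,4,3)→(3,-2,2)
flip: (3,-2,2)→(2,2,3)
reduced (well bottom): (2,2,3) with a≤c, −a<b≤a
well minimum |f| = |-2| = 2 (negative-definite)

2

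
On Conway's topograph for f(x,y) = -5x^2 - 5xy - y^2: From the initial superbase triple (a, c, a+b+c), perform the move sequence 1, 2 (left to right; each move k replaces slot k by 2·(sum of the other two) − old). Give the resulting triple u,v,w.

start (-5,-1,-11) = (f(1,0),f(0,1),f(1,1))
replace slot 1: 2·((-1)+(-11)) − (-5) = -19 → (-19,-1,-11)
replace slot 2: 2·((-19)+(-11)) − (-1) = -59 → (-19,-59,-11)

-19,-59,-11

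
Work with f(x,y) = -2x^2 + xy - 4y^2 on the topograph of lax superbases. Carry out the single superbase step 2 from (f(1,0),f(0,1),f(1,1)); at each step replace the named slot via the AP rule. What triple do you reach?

start (-2,-4,-5) = (f(1,0),f(0,1),f(1,1))
replace slot 2: 2·((-2)+(-5)) − (-4) = -10 → (-2,-10,-5)

-2,-10,-5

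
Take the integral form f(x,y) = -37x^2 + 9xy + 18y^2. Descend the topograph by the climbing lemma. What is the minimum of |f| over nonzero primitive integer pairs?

descent: ρ → (18,27,-28)  [lands on river]
river: ρ → (-28,29,17)
river: ρ → (17,39,-18)
river: ρ → (-18,33,23)
river: ρ → (23,13,-28)
river: ρ → (-28,43,8)
river: ρ → (8,37,-43)
river: ρ → (-43,49,2)
river: ρ → (2,51,-18)
river: ρ → (-18,21,32)
river: ρ → (32,43,-7)
river: ρ → (-7,41,38)
river: ρ → (38,35,-10)
river: ρ → (-10,45,18)
closes: descent 1, river 14
min |a| on river = 2

2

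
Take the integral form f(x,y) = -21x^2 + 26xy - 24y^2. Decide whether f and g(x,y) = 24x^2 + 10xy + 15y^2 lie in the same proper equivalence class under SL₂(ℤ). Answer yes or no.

D₁ = -1340, D₂ = -1340
f is negative-definite; reduce −f:
−f: translate: b→16 (≡-26 mod 42), so (21,-26,24)→(21,16,19)
−f: flip: (21,16,19)→(19,-16,21)
−f: reduced (well bottom): (19,-16,21) with a≤c, −a<b≤a
flip sign back: reduced form of f is (-19,16,-21)
g: flip: (24,10,15)→(15,-10,24)
g: reduced (well bottom): (15,-10,24) with a≤c, −a<b≤a
reduced forms (-19, 16, -21) vs (15, -10, 24) ⇒ inequivalent

no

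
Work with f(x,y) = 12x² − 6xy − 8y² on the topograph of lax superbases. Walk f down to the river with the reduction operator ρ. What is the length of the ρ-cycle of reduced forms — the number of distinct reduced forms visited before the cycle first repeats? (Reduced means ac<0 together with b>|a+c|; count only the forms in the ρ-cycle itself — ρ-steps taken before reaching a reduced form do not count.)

D = 420, ⌊√D⌋ = 20
descent: ρ → (-8,6,12)  [lands on river]
river: ρ → (12,18,-2)
river: ρ → (-2,18,12)
river: ρ → (12,6,-8)
river: ρ → (-8,10,10)
river: ρ → (10,10,-8)
ρ-cycle length = 6 (tail of 1 descent step not counted)

6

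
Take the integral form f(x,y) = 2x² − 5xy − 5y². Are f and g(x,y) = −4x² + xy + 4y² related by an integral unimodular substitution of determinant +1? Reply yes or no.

D₁ = 65, D₂ = 65
river cycle of f (length 6): (-5, 5, 2), (2, 7, -2), (-2, 5, 5), (5, 5, -2), (-2, 7, 2), (2, 5, -5)
river cycle of g (length 6): (4, 7, -1), (-1, 7, 4), (4, 1, -4), (-4, 7, 1), (1, 7, -4), (-4, 1, 4)
cycles differ ⇒ inequivalent

no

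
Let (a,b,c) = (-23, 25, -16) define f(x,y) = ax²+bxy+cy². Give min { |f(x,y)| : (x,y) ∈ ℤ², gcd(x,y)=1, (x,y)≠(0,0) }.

translate: b→21 (≡-25 mod 46), so (23,-25,16)→(23,21,14)
flip: (23,21,14)→(14,-21,23)
translate: b→7 (≡-21 mod 28), so (14,-21,23)→(14,7,16)
reduced (well bottom): (14,7,16) with a≤c, −a<b≤a
well minimum |f| = |-14| = 14 (negative-definite)

14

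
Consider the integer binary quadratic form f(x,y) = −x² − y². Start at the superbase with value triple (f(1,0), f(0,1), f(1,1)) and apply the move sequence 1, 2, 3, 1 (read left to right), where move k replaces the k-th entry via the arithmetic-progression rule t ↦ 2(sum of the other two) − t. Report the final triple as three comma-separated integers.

start (-1,-1,-2) = (f(1,0),f(0,1),f(1,1))
replace slot 1: 2·((-1)+(-2)) − (-1) = -5 → (-5,-1,-2)
replace slot 2: 2·((-5)+(-2)) − (-1) = -13 → (-5,-13,-2)
replace slot 3: 2·((-5)+(-13)) − (-2) = -34 → (-5,-13,-34)
replace slot 1: 2·((-13)+(-34)) − (-5) = -89 → (-89,-13,-34)

-89,-13,-34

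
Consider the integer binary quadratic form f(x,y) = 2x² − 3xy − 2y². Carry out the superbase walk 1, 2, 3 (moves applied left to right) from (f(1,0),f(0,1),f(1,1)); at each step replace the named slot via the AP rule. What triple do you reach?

start (2,-2,-3) = (f(1,0),f(0,1),f(1,1))
replace slot 1: 2·((-2)+(-3)) − 2 = -12 → (-12,-2,-3)
replace slot 2: 2·((-12)+(-3)) − (-2) = -28 → (-12,-28,-3)
replace slot 3: 2·((-12)+(-28)) − (-3) = -77 → (-12,-28,-77)

-12,-28,-77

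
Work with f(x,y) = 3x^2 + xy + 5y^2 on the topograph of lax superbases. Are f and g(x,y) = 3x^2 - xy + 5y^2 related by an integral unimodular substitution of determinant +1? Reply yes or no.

D₁ = -59, D₂ = -59
f: reduced (well bottom): (3,1,5) with a≤c, −a<b≤a
g: reduced (well bottom): (3,-1,5) with a≤c, −a<b≤a
reduced forms (3, 1, 5) vs (3, -1, 5) ⇒ inequivalent

no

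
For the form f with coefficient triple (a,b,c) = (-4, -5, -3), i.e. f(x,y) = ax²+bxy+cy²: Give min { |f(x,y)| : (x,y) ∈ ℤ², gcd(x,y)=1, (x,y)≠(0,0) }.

translate: b→-3 (≡5 mod 8), so (4,5,3)→(4,-3,2)
flip: (4,-3,2)→(2,3,4)
translate: b→-1 (≡3 mod 4), so (2,3,4)→(2,-1,3)
reduced (well bottom): (2,-1,3) with a≤c, −a<b≤a
well minimum |f| = |-2| = 2 (negative-definite)

2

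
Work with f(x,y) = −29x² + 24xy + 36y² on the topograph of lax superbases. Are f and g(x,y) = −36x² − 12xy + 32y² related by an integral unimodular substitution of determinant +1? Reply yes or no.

D₁ = 4752, D₂ = 4752
river cycle of f (length 16): (36, 48, -17), (-17, 54, 27), (27, 54, -17), (-17, 48, 36), (36, 24, -29), (-29, 34, 31), (31, 28, -32), (-32, 36, 27), (27, 18, -41), (-41, 64, 4), … (6 more)
river cycle of g (length 10): (32, 12, -36), (-36, 60, 8), (8, 68, -4), (-4, 68, 8), (8, 60, -36), (-36, 12, 32), (32, 52, -16), (-16, 44, 44), (44, 44, -16), (-16, 52, 32)
cycles differ ⇒ inequivalent

no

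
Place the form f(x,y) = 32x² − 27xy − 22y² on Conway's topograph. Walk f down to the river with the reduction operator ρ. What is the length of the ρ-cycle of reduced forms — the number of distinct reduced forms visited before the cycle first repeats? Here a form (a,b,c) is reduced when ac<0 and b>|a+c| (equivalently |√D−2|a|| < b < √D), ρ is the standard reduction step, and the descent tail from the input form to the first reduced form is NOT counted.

D = 3545, ⌊√D⌋ = 59
descent: ρ → (-22,27,32)  [lands on river]
river: ρ → (32,37,-17)
river: ρ → (-17,31,38)
river: ρ → (38,45,-10)
river: ρ → (-10,55,13)
river: ρ → (13,49,-22)
river: ρ → (-22,39,23)
river: ρ → (23,53,-8)
river: ρ → (-8,59,2)
river: ρ → (2,57,-37)
river: ρ → (-37,17,22)
river: ρ → (22,27,-32)
river: ρ → (-32,37,17)
river: ρ → (17,31,-38)
river: ρ → (-38,45,10)
river: ρ → (10,55,-13)
river: ρ → (-13,49,22)
river: ρ → (22,39,-23)
river: ρ → (-23,53,8)
river: ρ → (8,59,-2)
river: ρ → (-2,57,37)
river: ρ → (37,17,-22)
ρ-cycle length = 22 (tail of 1 descent step not counted)

22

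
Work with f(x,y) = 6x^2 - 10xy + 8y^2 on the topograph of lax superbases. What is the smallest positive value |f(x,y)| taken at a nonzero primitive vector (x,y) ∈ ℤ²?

translate: b→2 (≡-10 mod 12), so (6,-10,8)→(6,2,4)
flip: (6,2,4)→(4,-2,6)
reduced (well bottom): (4,-2,6) with a≤c, −a<b≤a
well minimum = a = 4

4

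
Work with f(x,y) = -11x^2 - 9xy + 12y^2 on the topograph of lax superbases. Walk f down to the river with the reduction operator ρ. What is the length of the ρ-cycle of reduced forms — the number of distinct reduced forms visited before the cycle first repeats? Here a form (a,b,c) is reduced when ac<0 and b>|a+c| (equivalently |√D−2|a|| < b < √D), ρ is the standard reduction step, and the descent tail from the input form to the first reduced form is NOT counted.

D = 609, ⌊√D⌋ = 24
descent: ρ → (12,9,-11)  [lands on river]
river: ρ → (-11,13,10)
river: ρ → (10,7,-14)
river: ρ → (-14,21,3)
river: ρ → (3,21,-14)
river: ρ → (-14,7,10)
river: ρ → (10,13,-11)
river: ρ → (-11,9,12)
river: ρ → (12,15,-8)
river: ρ → (-8,17,10)
river: ρ → (10,23,-2)
river: ρ → (-2,21,21)
river: ρ → (21,21,-2)
river: ρ → (-2,23,10)
river: ρ → (10,17,-8)
river: ρ → (-8,15,12)
ρ-cycle length = 16 (tail of 1 descent step not counted)

16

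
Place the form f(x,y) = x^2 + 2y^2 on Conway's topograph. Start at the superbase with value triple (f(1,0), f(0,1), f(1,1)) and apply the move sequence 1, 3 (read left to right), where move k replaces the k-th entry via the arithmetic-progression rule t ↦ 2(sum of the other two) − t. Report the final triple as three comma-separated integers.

start (1,2,3) = (f(1,0),f(0,1),f(1,1))
replace slot 1: 2·(2+3) − 1 = 9 → (9,2,3)
replace slot 3: 2·(9+2) − 3 = 19 → (9,2,19)

9,2,19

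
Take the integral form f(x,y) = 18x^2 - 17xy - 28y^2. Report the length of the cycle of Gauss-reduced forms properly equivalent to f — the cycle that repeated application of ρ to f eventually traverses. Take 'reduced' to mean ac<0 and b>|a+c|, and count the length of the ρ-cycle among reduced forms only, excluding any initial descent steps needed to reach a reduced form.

D = 2305, ⌊√D⌋ = 48
descent: ρ → (-28,17,18)  [lands on river]
river: ρ → (18,19,-27)
river: ρ → (-27,35,10)
river: ρ → (10,45,-7)
river: ρ → (-7,39,28)
river: ρ → (28,17,-18)
river: ρ → (-18,19,27)
river: ρ → (27,35,-10)
river: ρ → (-10,45,7)
river: ρ → (7,39,-28)
ρ-cycle length = 10 (tail of 1 descent step not counted)

10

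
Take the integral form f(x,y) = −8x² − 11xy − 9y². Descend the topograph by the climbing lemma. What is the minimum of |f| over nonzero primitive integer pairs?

translate: b→-5 (≡11 mod 16), so (8,11,9)→(8,-5,6)
flip: (8,-5,6)→(6,5,8)
reduced (well bottom): (6,5,8) with a≤c, −a<b≤a
well minimum |f| = |-6| = 6 (negative-definite)

6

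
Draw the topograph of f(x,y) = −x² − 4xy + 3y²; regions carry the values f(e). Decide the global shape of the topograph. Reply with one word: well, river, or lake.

D = b²−4ac = (-4)² − 4·(-1)·3 = 28
D > 0 non-square ⇒ indefinite ⇒ periodic river

river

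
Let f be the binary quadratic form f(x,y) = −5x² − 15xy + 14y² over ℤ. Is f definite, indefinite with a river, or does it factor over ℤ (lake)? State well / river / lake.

D = b²−4ac = (-15)² − 4·(-5)·14 = 505
D > 0 non-square ⇒ indefinite ⇒ periodic river

river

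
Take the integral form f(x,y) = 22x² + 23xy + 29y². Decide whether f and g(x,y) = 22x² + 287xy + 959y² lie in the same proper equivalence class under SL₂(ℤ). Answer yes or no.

D₁ = -2023, D₂ = -2023
f: translate: b→-21 (≡23 mod 44), so (22,23,29)→(22,-21,28)
f: reduced (well bottom): (22,-21,28) with a≤c, −a<b≤a
g: translate: b→-21 (≡287 mod 44), so (22,287,959)→(22,-21,28)
g: reduced (well bottom): (22,-21,28) with a≤c, −a<b≤a
reduced forms (22, -21, 28) vs (22, -21, 28) ⇒ equivalent

yes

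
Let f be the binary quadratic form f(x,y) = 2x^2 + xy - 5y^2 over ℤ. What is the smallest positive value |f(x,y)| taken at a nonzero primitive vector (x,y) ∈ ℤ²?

descent: ρ → (-5,-1,2)
descent: ρ → (2,5,-2)  [lands on river]
river: ρ → (-2,3,4)
river: ρ → (4,5,-1)
river: ρ → (-1,5,4)
river: ρ → (4,3,-2)
river: ρ → (-2,5,2)
river: ρ → (2,3,-4)
river: ρ → (-4,5,1)
river: ρ → (1,5,-4)
river: ρ → (-4,3,2)
closes: descent 2, river 10
min |a| on river = 1

1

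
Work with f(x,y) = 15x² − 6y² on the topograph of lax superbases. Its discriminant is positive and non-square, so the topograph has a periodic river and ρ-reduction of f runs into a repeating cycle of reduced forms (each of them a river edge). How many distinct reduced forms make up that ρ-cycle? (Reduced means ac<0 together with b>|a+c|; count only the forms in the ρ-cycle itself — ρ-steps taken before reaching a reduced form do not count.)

D = 360, ⌊√D⌋ = 18
descent: ρ → (-6,12,9)  [lands on river]
river: ρ → (9,6,-9)
river: ρ → (-9,12,6)
river: ρ → (6,12,-9)
river: ρ → (-9,6,9)
river: ρ → (9,12,-6)
ρ-cycle length = 6 (tail of 1 descent step not counted)

6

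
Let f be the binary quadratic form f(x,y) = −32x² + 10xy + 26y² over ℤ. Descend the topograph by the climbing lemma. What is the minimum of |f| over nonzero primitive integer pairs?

river: ρ → (26,42,-16)
river: ρ → (-16,54,8)
river: ρ → (8,58,-2)
river: ρ → (-2,58,8)
river: ρ → (8,54,-16)
river: ρ → (-16,42,26)
river: ρ → (26,10,-32)
river: ρ → (-32,54,4)
river: ρ → (4,58,-4)
river: ρ → (-4,54,32)
river: ρ → (32,10,-26)
river: ρ → (-26,42,16)
river: ρ → (16,54,-8)
river: ρ → (-8,58,2)
river: ρ → (2,58,-8)
river: ρ → (-8,54,16)
river: ρ → (16,42,-26)
river: ρ → (-26,10,32)
river: ρ → (32,54,-4)
river: ρ → (-4,58,4)
river: ρ → (4,54,-32)
river: ρ → (-32,10,26)
closes: descent 0, river 22
min |a| on river = 2

2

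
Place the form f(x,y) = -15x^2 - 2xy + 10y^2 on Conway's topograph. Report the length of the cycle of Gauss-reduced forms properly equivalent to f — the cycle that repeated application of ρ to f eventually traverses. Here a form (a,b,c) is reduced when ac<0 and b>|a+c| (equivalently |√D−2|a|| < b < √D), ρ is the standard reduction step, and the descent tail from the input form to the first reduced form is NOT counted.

D = 604, ⌊√D⌋ = 24
descent: ρ → (10,22,-3)  [lands on river]
river: ρ → (-3,20,17)
river: ρ → (17,14,-6)
river: ρ → (-6,22,5)
river: ρ → (5,18,-14)
river: ρ → (-14,10,9)
river: ρ → (9,8,-15)
river: ρ → (-15,22,2)
river: ρ → (2,22,-15)
river: ρ → (-15,8,9)
river: ρ → (9,10,-14)
river: ρ → (-14,18,5)
river: ρ → (5,22,-6)
river: ρ → (-6,14,17)
river: ρ → (17,20,-3)
river: ρ → (-3,22,10)
river: ρ → (10,18,-7)
river: ρ → (-7,24,1)
river: ρ → (1,24,-7)
river: ρ → (-7,18,10)
ρ-cycle length = 20 (tail of 1 descent step not counted)

20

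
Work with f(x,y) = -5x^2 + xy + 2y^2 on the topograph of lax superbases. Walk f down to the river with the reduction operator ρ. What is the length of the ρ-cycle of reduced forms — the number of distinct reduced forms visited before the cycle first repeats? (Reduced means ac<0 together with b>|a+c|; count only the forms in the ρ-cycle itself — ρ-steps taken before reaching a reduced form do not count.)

D = 41, ⌊√D⌋ = 6
descent: ρ → (2,3,-4)  [lands on river]
river: ρ → (-4,5,1)
river: ρ → (1,5,-4)
river: ρ → (-4,3,2)
river: ρ → (2,5,-2)
river: ρ → (-2,3,4)
river: ρ → (4,5,-1)
river: ρ → (-1,5,4)
river: ρ → (4,3,-2)
river: ρ → (-2,5,2)
ρ-cycle length = 10 (tail of 1 descent step not counted)

10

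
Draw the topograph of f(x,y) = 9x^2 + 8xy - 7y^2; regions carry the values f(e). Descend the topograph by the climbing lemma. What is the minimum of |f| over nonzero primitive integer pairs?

river: ρ → (-7,6,10)
river: ρ → (10,14,-3)
river: ρ → (-3,16,5)
river: ρ → (5,14,-6)
river: ρ → (-6,10,9)
river: ρ → (9,8,-7)
closes: descent 0, river 6
min |a| on river = 3

3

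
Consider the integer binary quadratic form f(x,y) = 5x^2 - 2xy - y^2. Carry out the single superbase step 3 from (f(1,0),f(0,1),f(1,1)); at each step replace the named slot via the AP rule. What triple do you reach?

start (5,-1,2) = (f(1,0),f(0,1),f(1,1))
replace slot 3: 2·(5+(-1)) − 2 = 6 → (5,-1,6)

5,-1,6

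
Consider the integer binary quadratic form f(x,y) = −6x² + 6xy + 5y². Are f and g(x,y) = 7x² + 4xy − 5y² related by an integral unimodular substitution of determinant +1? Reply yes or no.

D₁ = 156, D₂ = 156
river cycle of f (length 6): (5, 4, -7), (-7, 10, 2), (2, 10, -7), (-7, 4, 5), (5, 6, -6), (-6, 6, 5)
river cycle of g (length 6): (-5, 6, 6), (6, 6, -5), (-5, 4, 7), (7, 10, -2), (-2, 10, 7), (7, 4, -5)
cycles differ ⇒ inequivalent

no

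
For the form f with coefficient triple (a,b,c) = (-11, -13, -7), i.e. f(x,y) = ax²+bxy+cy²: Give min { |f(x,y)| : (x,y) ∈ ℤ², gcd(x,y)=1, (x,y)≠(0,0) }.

translate: b→-9 (≡13 mod 22), so (11,13,7)→(11,-9,5)
flip: (11,-9,5)→(5,9,11)
translate: b→-1 (≡9 mod 10), so (5,9,11)→(5,-1,7)
reduced (well bottom): (5,-1,7) with a≤c, −a<b≤a
well minimum |f| = |-5| = 5 (negative-definite)

5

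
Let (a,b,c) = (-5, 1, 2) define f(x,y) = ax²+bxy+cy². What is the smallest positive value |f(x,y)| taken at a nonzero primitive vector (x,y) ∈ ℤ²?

descent: ρ → (2,3,-4)  [lands on river]
river: ρ → (-4,5,1)
river: ρ → (1,5,-4)
river: ρ → (-4,3,2)
river: ρ → (2,5,-2)
river: ρ → (-2,3,4)
river: ρ → (4,5,-1)
river: ρ → (-1,5,4)
river: ρ → (4,3,-2)
river: ρ → (-2,5,2)
closes: descent 1, river 10
min |a| on river = 1

1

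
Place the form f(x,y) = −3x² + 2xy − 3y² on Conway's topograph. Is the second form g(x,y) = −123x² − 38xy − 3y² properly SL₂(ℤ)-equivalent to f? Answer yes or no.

D₁ = -32, D₂ = -32
f is negative-definite; reduce −f:
−f: flip: (3,-2,3)→(3,2,3)
−f: reduced (well bottom): (3,2,3) with a≤c, −a<b≤a
flip sign back: reduced form of f is (-3,-2,-3)
g is negative-definite; reduce −g:
−g: flip: (123,38,3)→(3,-38,123)
−g: translate: b→-2 (≡-38 mod 6), so (3,-38,123)→(3,-2,3)
−g: flip: (3,-2,3)→(3,2,3)
−g: reduced (well bottom): (3,2,3) with a≤c, −a<b≤a
flip sign back: reduced form of g is (-3,-2,-3)
reduced forms (-3, -2, -3) vs (-3, -2, -3) ⇒ equivalent

yes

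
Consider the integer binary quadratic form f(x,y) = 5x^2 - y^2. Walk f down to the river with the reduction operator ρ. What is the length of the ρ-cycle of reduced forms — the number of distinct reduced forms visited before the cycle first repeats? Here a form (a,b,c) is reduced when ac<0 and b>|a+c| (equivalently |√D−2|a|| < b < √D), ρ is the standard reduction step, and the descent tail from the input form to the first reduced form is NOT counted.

D = 20, ⌊√D⌋ = 4
descent: ρ → (-1,4,1)  [lands on river]
river: ρ → (1,4,-1)
ρ-cycle length = 2 (tail of 1 descent step not counted)

2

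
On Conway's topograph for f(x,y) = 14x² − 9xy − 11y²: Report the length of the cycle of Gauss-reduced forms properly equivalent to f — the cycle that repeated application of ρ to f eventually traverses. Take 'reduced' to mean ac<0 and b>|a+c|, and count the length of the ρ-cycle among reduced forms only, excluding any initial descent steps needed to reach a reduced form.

D = 697, ⌊√D⌋ = 26
descent: ρ → (-11,9,14)  [lands on river]
river: ρ → (14,19,-6)
river: ρ → (-6,17,17)
river: ρ → (17,17,-6)
river: ρ → (-6,19,14)
river: ρ → (14,9,-11)
river: ρ → (-11,13,12)
river: ρ → (12,11,-12)
river: ρ → (-12,13,11)
river: ρ → (11,9,-14)
river: ρ → (-14,19,6)
river: ρ → (6,17,-17)
river: ρ → (-17,17,6)
river: ρ → (6,19,-14)
river: ρ → (-14,9,11)
river: ρ → (11,13,-12)
river: ρ → (-12,11,12)
river: ρ → (12,13,-11)
ρ-cycle length = 18 (tail of 1 descent step not counted)

18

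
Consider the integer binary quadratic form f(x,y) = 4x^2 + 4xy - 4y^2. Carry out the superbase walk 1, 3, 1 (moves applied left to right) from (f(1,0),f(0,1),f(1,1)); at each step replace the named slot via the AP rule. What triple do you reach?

start (4,-4,4) = (f(1,0),f(0,1),f(1,1))
replace slot 1: 2·((-4)+4) − 4 = -4 → (-4,-4,4)
replace slot 3: 2·((-4)+(-4)) − 4 = -20 → (-4,-4,-20)
replace slot 1: 2·((-4)+(-20)) − (-4) = -44 → (-44,-4,-20)

-44,-4,-20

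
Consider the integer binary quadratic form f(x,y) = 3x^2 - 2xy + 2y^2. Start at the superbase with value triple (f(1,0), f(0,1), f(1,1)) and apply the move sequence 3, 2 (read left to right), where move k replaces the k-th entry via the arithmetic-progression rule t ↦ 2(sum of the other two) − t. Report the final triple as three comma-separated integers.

start (3,2,3) = (f(1,0),f(0,1),f(1,1))
replace slot 3: 2·(3+2) − 3 = 7 → (3,2,7)
replace slot 2: 2·(3+7) − 2 = 18 → (3,18,7)

3,18,7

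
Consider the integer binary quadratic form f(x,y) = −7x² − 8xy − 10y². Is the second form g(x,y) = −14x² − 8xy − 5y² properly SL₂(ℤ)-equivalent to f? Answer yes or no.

D₁ = -216, D₂ = -216
f is negative-definite; reduce −f:
−f: translate: b→-6 (≡8 mod 14), so (7,8,10)→(7,-6,9)
−f: reduced (well bottom): (7,-6,9) with a≤c, −a<b≤a
flip sign back: reduced form of f is (-7,6,-9)
g is negative-definite; reduce −g:
−g: flip: (14,8,5)→(5,-8,14)
−g: translate: b→2 (≡-8 mod 10), so (5,-8,14)→(5,2,11)
−g: reduced (well bottom): (5,2,11) with a≤c, −a<b≤a
flip sign back: reduced form of g is (-5,-2,-11)
reduced forms (-7, 6, -9) vs (-5, -2, -11) ⇒ inequivalent

no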